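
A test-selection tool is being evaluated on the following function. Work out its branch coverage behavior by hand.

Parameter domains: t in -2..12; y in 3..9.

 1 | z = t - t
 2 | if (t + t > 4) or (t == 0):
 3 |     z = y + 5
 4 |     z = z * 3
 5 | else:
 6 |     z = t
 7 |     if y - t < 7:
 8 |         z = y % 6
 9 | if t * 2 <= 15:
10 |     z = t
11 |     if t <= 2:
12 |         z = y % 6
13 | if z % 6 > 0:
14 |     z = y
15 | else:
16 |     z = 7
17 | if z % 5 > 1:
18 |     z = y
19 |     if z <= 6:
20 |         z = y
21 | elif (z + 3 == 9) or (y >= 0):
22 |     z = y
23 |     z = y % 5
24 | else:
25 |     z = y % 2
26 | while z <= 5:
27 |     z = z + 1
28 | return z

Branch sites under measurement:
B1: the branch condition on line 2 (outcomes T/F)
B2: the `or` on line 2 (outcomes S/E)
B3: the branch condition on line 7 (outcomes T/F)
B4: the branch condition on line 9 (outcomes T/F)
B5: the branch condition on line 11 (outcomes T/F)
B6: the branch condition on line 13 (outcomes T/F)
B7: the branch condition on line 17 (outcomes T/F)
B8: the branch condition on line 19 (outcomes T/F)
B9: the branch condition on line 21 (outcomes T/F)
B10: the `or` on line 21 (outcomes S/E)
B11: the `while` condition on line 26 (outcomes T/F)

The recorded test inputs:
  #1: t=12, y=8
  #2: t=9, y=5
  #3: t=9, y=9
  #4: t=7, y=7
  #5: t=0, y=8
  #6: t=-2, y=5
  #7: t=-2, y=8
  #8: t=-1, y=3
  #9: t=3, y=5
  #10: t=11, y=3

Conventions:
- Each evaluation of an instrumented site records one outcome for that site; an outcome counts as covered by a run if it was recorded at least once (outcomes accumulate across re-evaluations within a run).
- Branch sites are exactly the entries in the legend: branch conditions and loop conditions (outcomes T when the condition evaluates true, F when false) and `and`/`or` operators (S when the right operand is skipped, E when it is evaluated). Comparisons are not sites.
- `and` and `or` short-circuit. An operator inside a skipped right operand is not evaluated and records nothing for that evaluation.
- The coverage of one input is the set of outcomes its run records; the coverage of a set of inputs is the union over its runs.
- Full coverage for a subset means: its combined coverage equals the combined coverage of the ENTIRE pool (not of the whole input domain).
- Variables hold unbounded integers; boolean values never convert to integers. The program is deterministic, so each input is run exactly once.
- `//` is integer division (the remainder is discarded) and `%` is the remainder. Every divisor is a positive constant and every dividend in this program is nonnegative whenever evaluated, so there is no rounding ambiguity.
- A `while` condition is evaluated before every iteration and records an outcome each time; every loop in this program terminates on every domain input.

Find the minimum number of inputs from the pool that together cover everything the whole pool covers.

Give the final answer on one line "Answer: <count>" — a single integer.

#1 (t=12, y=8) -> B2->S, B1->T, B4->F, B6->T, B7->T, B8->F, B11->F; covered: B1=T, B2=S, B4=F, B6=T, B7=T, B8=F, B11=F
#2 (t=9, y=5) -> B2->S, B1->T, B4->F, B6->F, B7->T, B8->T, B11->T, B11->F; covered: B1=T, B2=S, B4=F, B6=F, B7=T, B8=T, B11=T, B11=F
#3 (t=9, y=9) -> B2->S, B1->T, B4->F, B6->F, B7->T, B8->F, B11->F; covered: B1=T, B2=S, B4=F, B6=F, B7=T, B8=F, B11=F
#4 (t=7, y=7) -> B2->S, B1->T, B4->T, B5->F, B6->T, B7->T, B8->F, B11->F; covered: B1=T, B2=S, B4=T, B5=F, B6=T, B7=T, B8=F, B11=F
#5 (t=0, y=8) -> B2->E, B1->T, B4->T, B5->T, B6->T, B7->T, B8->F, B11->F; covered: B1=T, B2=E, B4=T, B5=T, B6=T, B7=T, B8=F, B11=F
#6 (t=-2, y=5) -> B2->E, B1->F, B3->F, B4->T, B5->T, B6->T, B7->F, B10->E, B9->T, B11->T, B11->T, B11->T, B11->T, B11->T, ...; covered: B1=F, B2=E, B3=F, B4=T, B5=T, B6=T, B7=F, B9=T, B10=E, B11=T, B11=F
#7 (t=-2, y=8) -> B2->E, B1->F, B3->F, B4->T, B5->T, B6->T, B7->T, B8->F, B11->F; covered: B1=F, B2=E, B3=F, B4=T, B5=T, B6=T, B7=T, B8=F, B11=F
#8 (t=-1, y=3) -> B2->E, B1->F, B3->T, B4->T, B5->T, B6->T, B7->T, B8->T, B11->T, B11->T, B11->T, B11->F; covered: B1=F, B2=E, B3=T, B4=T, B5=T, B6=T, B7=T, B8=T, B11=T, B11=F
#9 (t=3, y=5) -> B2->S, B1->T, B4->T, B5->F, B6->T, B7->F, B10->E, B9->T, B11->T, B11->T, B11->T, B11->T, B11->T, B11->T, ...; covered: B1=T, B2=S, B4=T, B5=F, B6=T, B7=F, B9=T, B10=E, B11=T, B11=F
#10 (t=11, y=3) -> B2->S, B1->T, B4->F, B6->F, B7->T, B8->T, B11->T, B11->T, B11->T, B11->F; covered: B1=T, B2=S, B4=F, B6=F, B7=T, B8=T, B11=T, B11=F
together the pool reaches 20 outcomes: B1=T, B1=F, B2=S, B2=E, B3=T, B3=F, B4=T, B4=F, B5=T, B5=F, B6=T, B6=F, B7=T, B7=F, B8=T, B8=F, B9=T, B10=E, B11=T, B11=F
size 1 is not enough: best union over all size-1 subsets is 11/20
size 2 is not enough: best union over all size-2 subsets is 17/20
size 3 is not enough: best union over all size-3 subsets is 19/20
size 4: inputs {2, 4, 6, 8} cover all 20 outcomes, and no lexicographically smaller subset of this size does

Answer: 4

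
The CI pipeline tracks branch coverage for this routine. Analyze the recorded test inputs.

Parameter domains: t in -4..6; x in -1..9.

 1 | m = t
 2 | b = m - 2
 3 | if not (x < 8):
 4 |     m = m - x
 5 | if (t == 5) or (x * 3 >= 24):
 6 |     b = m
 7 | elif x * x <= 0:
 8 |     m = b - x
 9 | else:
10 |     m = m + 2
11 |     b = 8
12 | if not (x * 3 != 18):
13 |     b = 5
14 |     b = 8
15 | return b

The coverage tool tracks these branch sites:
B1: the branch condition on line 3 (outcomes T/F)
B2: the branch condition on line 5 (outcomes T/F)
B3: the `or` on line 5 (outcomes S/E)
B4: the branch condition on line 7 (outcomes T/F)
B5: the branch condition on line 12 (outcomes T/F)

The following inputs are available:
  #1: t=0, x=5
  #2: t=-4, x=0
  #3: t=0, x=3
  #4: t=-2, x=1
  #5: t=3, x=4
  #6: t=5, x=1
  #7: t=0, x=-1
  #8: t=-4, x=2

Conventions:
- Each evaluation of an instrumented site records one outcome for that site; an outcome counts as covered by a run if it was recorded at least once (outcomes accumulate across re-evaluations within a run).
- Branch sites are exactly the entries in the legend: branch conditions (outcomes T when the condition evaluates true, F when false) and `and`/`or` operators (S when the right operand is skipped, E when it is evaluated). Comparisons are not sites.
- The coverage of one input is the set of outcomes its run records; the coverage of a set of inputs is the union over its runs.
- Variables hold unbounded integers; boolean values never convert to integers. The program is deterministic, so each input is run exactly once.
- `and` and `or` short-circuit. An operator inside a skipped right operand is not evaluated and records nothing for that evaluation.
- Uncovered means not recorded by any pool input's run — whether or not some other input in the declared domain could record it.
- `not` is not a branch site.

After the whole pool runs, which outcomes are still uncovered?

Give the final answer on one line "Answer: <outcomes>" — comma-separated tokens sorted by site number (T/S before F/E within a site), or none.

#1 (t=0, x=5) -> B1->F, B3->E, B2->F, B4->F, B5->F; covered: B1=F, B2=F, B3=E, B4=F, B5=F
#2 (t=-4, x=0) -> B1->F, B3->E, B2->F, B4->T, B5->F; covered: B1=F, B2=F, B3=E, B4=T, B5=F
#3 (t=0, x=3) -> B1->F, B3->E, B2->F, B4->F, B5->F; covered: B1=F, B2=F, B3=E, B4=F, B5=F
#4 (t=-2, x=1) -> B1->F, B3->E, B2->F, B4->F, B5->F; covered: B1=F, B2=F, B3=E, B4=F, B5=F
#5 (t=3, x=4) -> B1->F, B3->E, B2->F, B4->F, B5->F; covered: B1=F, B2=F, B3=E, B4=F, B5=F
#6 (t=5, x=1) -> B1->F, B3->S, B2->T, B5->F; covered: B1=F, B2=T, B3=S, B5=F
#7 (t=0, x=-1) -> B1->F, B3->E, B2->F, B4->F, B5->F; covered: B1=F, B2=F, B3=E, B4=F, B5=F
#8 (t=-4, x=2) -> B1->F, B3->E, B2->F, B4->F, B5->F; covered: B1=F, B2=F, B3=E, B4=F, B5=F
union over the pool: B1=F, B2=T, B2=F, B3=S, B3=E, B4=T, B4=F, B5=F
uncovered (2 of 10): B1=T, B5=T

Answer: B1=T, B5=T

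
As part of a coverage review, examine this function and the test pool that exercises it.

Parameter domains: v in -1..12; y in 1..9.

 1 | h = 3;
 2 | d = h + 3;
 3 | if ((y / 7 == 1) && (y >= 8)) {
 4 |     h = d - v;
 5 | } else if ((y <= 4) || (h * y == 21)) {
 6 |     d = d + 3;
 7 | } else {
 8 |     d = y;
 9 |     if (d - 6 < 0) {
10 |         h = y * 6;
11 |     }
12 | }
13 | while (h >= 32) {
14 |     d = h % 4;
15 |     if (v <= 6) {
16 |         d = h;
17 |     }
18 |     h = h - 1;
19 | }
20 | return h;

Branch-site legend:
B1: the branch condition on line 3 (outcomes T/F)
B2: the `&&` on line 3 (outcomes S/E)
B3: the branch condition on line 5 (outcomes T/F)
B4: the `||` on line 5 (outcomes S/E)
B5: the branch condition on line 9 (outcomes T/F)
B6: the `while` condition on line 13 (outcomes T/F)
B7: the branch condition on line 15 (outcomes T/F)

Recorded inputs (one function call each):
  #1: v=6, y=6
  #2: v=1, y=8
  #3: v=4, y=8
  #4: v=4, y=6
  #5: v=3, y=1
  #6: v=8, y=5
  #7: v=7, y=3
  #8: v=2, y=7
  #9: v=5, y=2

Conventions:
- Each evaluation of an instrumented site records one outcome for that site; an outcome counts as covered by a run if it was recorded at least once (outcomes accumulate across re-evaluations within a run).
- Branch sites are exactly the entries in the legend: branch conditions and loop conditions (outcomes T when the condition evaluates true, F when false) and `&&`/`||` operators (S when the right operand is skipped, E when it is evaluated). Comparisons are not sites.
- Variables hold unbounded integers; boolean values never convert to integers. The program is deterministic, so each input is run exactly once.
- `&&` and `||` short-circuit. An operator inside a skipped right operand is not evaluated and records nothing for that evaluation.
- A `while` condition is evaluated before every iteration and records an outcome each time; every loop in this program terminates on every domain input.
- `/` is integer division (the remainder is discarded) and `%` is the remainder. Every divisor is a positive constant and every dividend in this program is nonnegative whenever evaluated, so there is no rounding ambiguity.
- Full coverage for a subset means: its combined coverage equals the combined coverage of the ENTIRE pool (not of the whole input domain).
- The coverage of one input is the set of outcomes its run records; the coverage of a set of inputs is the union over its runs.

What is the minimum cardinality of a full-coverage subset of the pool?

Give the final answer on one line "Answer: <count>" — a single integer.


#1 (v=6, y=6) -> B2->S, B1->F, B4->E, B3->F, B5->F, B6->F; covered: B1=F, B2=S, B3=F, B4=E, B5=F, B6=F
#2 (v=1, y=8) -> B2->E, B1->T, B6->F; covered: B1=T, B2=E, B6=F
#3 (v=4, y=8) -> B2->E, B1->T, B6->F; covered: B1=T, B2=E, B6=F
#4 (v=4, y=6) -> B2->S, B1->F, B4->E, B3->F, B5->F, B6->F; covered: B1=F, B2=S, B3=F, B4=E, B5=F, B6=F
#5 (v=3, y=1) -> B2->S, B1->F, B4->S, B3->T, B6->F; covered: B1=F, B2=S, B3=T, B4=S, B6=F
#6 (v=8, y=5) -> B2->S, B1->F, B4->E, B3->F, B5->T, B6->F; covered: B1=F, B2=S, B3=F, B4=E, B5=T, B6=F
#7 (v=7, y=3) -> B2->S, B1->F, B4->S, B3->T, B6->F; covered: B1=F, B2=S, B3=T, B4=S, B6=F
#8 (v=2, y=7) -> B2->E, B1->F, B4->E, B3->T, B6->F; covered: B1=F, B2=E, B3=T, B4=E, B6=F
#9 (v=5, y=2) -> B2->S, B1->F, B4->S, B3->T, B6->F; covered: B1=F, B2=S, B3=T, B4=S, B6=F
pool-wide coverage (11 outcomes): B1=T, B1=F, B2=S, B2=E, B3=T, B3=F, B4=S, B4=E, B5=T, B5=F, B6=F
size 1 is not enough: best union over all size-1 subsets is 6/11
size 2 is not enough: best union over all size-2 subsets is 8/11
size 3 is not enough: best union over all size-3 subsets is 10/11
inputs {1, 2, 5, 6} (size 4) cover everything; no size-4 subset with a lexicographically smaller index list covers all 11
Answer: 4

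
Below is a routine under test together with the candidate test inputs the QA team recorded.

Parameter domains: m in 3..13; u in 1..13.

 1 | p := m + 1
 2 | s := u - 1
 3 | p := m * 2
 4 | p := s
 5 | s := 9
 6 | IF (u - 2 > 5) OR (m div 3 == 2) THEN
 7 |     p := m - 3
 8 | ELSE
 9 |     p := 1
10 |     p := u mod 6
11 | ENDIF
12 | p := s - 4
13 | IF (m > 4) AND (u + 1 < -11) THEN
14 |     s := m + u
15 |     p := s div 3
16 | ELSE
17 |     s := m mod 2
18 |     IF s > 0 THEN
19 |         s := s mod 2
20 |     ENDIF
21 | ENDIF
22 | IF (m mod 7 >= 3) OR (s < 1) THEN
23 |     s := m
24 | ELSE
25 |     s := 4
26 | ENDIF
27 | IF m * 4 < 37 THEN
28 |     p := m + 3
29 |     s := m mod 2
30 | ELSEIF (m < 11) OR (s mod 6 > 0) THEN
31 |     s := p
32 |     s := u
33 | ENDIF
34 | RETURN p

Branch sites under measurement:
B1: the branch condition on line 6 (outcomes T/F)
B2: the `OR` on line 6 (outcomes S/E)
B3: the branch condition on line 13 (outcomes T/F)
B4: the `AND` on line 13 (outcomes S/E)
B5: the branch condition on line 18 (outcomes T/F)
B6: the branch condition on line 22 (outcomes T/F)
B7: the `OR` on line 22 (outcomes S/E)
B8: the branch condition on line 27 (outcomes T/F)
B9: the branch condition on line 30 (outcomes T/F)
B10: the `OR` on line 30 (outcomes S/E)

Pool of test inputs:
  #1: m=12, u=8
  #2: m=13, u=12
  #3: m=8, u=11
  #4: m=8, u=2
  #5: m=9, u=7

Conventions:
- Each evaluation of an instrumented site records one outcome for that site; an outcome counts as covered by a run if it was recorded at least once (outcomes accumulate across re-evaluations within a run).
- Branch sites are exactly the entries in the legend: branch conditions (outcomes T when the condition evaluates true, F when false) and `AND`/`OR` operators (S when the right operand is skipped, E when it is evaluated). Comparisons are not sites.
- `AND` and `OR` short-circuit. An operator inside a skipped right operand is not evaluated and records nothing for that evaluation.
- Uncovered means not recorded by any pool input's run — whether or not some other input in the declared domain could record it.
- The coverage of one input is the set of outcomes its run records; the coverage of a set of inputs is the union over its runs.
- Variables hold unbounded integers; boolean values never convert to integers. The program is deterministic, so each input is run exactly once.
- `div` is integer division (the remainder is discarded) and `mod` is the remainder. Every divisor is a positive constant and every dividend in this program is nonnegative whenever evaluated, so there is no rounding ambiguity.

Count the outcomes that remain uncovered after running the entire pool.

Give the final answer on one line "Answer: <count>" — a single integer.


input #1 (m=12, u=8): events B2->S, B1->T, B4->E, B3->F, B5->F, B7->S, B6->T, B8->F, B10->E, B9->F; covers B1=T, B2=S, B3=F, B4=E, B5=F, B6=T, B7=S, B8=F, B9=F, B10=E
input #2 (m=13, u=12): events B2->S, B1->T, B4->E, B3->F, B5->T, B7->S, B6->T, B8->F, B10->E, B9->T; covers B1=T, B2=S, B3=F, B4=E, B5=T, B6=T, B7=S, B8=F, B9=T, B10=E
input #3 (m=8, u=11): events B2->S, B1->T, B4->E, B3->F, B5->F, B7->E, B6->T, B8->T; covers B1=T, B2=S, B3=F, B4=E, B5=F, B6=T, B7=E, B8=T
input #4 (m=8, u=2): events B2->E, B1->T, B4->E, B3->F, B5->F, B7->E, B6->T, B8->T; covers B1=T, B2=E, B3=F, B4=E, B5=F, B6=T, B7=E, B8=T
input #5 (m=9, u=7): events B2->E, B1->F, B4->E, B3->F, B5->T, B7->E, B6->F, B8->T; covers B1=F, B2=E, B3=F, B4=E, B5=T, B6=F, B7=E, B8=T
union over the pool: B1=T, B1=F, B2=S, B2=E, B3=F, B4=E, B5=T, B5=F, B6=T, B6=F, B7=S, B7=E, B8=T, B8=F, B9=T, B9=F, B10=E
uncovered (3 of 20): B3=T, B4=S, B10=S
Answer: 3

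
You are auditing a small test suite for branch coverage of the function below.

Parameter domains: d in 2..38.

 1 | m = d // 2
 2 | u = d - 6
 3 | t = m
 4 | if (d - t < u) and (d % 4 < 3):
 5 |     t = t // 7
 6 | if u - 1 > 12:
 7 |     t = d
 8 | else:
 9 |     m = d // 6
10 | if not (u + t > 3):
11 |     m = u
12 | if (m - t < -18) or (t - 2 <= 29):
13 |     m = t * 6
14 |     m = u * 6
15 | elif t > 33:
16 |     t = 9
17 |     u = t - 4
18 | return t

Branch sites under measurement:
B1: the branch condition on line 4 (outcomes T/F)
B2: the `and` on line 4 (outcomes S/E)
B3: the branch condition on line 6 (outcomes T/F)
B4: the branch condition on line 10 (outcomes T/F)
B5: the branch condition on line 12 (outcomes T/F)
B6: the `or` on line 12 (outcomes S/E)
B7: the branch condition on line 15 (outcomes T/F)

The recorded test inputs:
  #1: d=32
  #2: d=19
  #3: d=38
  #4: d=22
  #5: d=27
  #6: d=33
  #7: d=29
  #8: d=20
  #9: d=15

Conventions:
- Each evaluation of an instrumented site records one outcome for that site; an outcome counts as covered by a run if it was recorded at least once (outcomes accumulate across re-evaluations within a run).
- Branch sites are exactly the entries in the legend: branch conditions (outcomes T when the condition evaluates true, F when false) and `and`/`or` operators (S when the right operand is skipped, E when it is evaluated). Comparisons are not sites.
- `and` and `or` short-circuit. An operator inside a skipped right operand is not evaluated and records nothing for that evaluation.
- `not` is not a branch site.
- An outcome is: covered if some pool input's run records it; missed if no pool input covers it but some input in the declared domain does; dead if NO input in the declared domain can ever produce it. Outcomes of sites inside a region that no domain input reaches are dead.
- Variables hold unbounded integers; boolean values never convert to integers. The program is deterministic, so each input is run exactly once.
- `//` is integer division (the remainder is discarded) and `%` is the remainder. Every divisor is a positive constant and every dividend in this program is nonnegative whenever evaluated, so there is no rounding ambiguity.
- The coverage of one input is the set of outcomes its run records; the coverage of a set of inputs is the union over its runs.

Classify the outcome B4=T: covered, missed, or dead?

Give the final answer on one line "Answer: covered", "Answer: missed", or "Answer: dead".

no pool input records B4=T
but domain input (d=2) does record it -> reachable, so missed

Answer: missed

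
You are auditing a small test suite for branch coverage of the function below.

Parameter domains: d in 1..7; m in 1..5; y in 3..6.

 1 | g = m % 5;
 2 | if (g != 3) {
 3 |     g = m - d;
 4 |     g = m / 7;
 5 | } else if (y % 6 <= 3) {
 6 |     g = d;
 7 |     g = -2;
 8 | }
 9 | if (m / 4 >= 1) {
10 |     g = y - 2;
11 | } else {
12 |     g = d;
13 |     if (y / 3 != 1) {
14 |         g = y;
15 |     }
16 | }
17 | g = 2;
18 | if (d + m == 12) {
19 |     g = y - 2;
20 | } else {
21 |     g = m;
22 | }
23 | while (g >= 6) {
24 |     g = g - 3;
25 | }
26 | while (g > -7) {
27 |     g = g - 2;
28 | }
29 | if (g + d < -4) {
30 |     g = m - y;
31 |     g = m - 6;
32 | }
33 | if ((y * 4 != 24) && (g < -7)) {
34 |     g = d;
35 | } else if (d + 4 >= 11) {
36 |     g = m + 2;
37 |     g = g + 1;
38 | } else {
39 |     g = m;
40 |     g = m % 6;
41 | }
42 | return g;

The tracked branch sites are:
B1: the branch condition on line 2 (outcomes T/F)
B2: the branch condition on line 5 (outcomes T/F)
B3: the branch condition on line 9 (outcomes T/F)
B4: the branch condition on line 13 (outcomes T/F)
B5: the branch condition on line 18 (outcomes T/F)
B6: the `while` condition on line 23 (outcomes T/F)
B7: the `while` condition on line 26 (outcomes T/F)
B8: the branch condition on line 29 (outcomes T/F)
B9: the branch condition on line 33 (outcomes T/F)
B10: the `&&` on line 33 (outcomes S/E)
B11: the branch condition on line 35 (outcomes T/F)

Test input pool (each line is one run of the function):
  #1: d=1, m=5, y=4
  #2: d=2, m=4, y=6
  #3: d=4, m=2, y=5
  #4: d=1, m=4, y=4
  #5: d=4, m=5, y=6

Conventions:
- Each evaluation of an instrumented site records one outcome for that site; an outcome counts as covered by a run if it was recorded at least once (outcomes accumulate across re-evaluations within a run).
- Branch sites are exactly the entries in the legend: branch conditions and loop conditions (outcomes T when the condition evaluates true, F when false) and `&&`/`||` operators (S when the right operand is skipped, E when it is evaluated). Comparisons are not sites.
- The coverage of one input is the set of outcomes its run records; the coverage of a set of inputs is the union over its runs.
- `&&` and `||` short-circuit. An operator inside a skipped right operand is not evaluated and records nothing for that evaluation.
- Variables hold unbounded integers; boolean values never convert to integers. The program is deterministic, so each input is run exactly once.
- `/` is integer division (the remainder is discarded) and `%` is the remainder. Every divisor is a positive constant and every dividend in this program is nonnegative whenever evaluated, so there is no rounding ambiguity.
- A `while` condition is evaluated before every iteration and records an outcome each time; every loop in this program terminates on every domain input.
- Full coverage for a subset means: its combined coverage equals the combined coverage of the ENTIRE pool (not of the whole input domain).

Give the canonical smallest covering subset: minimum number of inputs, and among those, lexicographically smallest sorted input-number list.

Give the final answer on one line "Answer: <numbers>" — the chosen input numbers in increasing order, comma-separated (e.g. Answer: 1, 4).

run #1 (d=1, m=5, y=4) runs B1->T, B3->T, B5->F, B6->F, B7->T, B7->T, B7->T, B7->T, B7->T, B7->T, B7->F, B8->T, B10->E, B9->F, ...; records B1=T, B3=T, B5=F, B6=F, B7=T, B7=F, B8=T, B9=F, B10=E, B11=F
run #2 (d=2, m=4, y=6) runs B1->T, B3->T, B5->F, B6->F, B7->T, B7->T, B7->T, B7->T, B7->T, B7->T, B7->F, B8->T, B10->S, B9->F, ...; records B1=T, B3=T, B5=F, B6=F, B7=T, B7=F, B8=T, B9=F, B10=S, B11=F
run #3 (d=4, m=2, y=5) runs B1->T, B3->F, B4->F, B5->F, B6->F, B7->T, B7->T, B7->T, B7->T, B7->T, B7->F, B8->F, B10->E, B9->T; records B1=T, B3=F, B4=F, B5=F, B6=F, B7=T, B7=F, B8=F, B9=T, B10=E
run #4 (d=1, m=4, y=4) runs B1->T, B3->T, B5->F, B6->F, B7->T, B7->T, B7->T, B7->T, B7->T, B7->T, B7->F, B8->T, B10->E, B9->F, ...; records B1=T, B3=T, B5=F, B6=F, B7=T, B7=F, B8=T, B9=F, B10=E, B11=F
run #5 (d=4, m=5, y=6) runs B1->T, B3->T, B5->F, B6->F, B7->T, B7->T, B7->T, B7->T, B7->T, B7->T, B7->F, B8->F, B10->S, B9->F, ...; records B1=T, B3=T, B5=F, B6=F, B7=T, B7=F, B8=F, B9=F, B10=S, B11=F
the full pool covers 15 outcomes: B1=T, B3=T, B3=F, B4=F, B5=F, B6=F, B7=T, B7=F, B8=T, B8=F, B9=T, B9=F, B10=S, B10=E, B11=F
size 1 is not enough: best union over all size-1 subsets is 10/15
inputs {2, 3} (size 2) cover everything; no size-2 subset with a lexicographically smaller index list covers all 15

Answer: 2, 3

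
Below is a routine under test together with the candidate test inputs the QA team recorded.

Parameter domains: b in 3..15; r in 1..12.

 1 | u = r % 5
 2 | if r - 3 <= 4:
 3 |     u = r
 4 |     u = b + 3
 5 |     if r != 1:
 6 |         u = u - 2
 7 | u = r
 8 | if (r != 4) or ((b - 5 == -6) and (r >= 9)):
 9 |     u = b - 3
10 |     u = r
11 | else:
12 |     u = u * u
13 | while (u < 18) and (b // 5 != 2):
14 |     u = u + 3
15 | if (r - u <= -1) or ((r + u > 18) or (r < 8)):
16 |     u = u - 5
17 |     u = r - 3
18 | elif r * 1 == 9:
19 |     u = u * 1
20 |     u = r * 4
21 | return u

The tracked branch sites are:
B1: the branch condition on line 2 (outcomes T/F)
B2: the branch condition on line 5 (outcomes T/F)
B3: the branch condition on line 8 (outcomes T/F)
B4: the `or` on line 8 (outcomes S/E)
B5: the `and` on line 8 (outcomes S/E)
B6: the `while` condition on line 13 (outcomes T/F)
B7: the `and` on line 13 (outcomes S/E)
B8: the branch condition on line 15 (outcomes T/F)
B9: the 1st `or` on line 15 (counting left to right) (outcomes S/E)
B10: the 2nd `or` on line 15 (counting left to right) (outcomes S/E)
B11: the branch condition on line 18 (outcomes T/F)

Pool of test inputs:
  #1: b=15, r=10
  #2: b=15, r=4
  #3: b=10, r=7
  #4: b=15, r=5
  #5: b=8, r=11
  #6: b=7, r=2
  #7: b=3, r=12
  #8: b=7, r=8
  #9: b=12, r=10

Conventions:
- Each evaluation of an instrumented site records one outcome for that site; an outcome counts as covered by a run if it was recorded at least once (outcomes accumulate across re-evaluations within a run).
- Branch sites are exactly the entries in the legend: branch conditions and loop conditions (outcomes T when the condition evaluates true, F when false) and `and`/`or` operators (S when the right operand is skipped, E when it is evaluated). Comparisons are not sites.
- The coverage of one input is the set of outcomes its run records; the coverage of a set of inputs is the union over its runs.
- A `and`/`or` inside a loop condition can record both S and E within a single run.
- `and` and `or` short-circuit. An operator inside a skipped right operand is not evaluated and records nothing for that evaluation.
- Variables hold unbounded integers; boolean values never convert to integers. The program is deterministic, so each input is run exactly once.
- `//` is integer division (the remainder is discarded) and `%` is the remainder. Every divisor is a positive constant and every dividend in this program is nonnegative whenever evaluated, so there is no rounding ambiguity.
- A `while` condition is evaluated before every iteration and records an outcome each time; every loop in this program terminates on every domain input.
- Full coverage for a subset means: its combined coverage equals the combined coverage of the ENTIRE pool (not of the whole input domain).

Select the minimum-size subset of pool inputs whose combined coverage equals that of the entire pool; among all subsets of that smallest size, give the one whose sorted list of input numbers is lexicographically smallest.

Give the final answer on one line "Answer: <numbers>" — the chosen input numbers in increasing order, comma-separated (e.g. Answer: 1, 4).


input #1 (b=15, r=10): covers B1=F, B3=T, B4=S, B6=T, B6=F, B7=S, B7=E, B8=T, B9=S
input #2 (b=15, r=4): covers B1=T, B2=T, B3=F, B4=E, B5=S, B6=T, B6=F, B7=S, B7=E, B8=T, B9=S
input #3 (b=10, r=7): covers B1=T, B2=T, B3=T, B4=S, B6=F, B7=E, B8=T, B9=E, B10=E
input #4 (b=15, r=5): covers B1=T, B2=T, B3=T, B4=S, B6=T, B6=F, B7=S, B7=E, B8=T, B9=S
input #5 (b=8, r=11): covers B1=F, B3=T, B4=S, B6=T, B6=F, B7=S, B7=E, B8=T, B9=S
input #6 (b=7, r=2): covers B1=T, B2=T, B3=T, B4=S, B6=T, B6=F, B7=S, B7=E, B8=T, B9=S
input #7 (b=3, r=12): covers B1=F, B3=T, B4=S, B6=T, B6=F, B7=S, B7=E, B8=T, B9=S
input #8 (b=7, r=8): covers B1=F, B3=T, B4=S, B6=T, B6=F, B7=S, B7=E, B8=T, B9=S
input #9 (b=12, r=10): covers B1=F, B3=T, B4=S, B6=F, B7=E, B8=T, B9=E, B10=S
together the pool reaches 17 outcomes: B1=T, B1=F, B2=T, B3=T, B3=F, B4=S, B4=E, B5=S, B6=T, B6=F, B7=S, B7=E, B8=T, B9=S, B9=E, B10=S, B10=E
size 1 is not enough: best union over all size-1 subsets is 11/17
size 2 is not enough: best union over all size-2 subsets is 16/17
the canonical winner is {2, 3, 9}: size 3, full 17-outcome coverage, earliest index list among size-3 covers
Answer: 2, 3, 9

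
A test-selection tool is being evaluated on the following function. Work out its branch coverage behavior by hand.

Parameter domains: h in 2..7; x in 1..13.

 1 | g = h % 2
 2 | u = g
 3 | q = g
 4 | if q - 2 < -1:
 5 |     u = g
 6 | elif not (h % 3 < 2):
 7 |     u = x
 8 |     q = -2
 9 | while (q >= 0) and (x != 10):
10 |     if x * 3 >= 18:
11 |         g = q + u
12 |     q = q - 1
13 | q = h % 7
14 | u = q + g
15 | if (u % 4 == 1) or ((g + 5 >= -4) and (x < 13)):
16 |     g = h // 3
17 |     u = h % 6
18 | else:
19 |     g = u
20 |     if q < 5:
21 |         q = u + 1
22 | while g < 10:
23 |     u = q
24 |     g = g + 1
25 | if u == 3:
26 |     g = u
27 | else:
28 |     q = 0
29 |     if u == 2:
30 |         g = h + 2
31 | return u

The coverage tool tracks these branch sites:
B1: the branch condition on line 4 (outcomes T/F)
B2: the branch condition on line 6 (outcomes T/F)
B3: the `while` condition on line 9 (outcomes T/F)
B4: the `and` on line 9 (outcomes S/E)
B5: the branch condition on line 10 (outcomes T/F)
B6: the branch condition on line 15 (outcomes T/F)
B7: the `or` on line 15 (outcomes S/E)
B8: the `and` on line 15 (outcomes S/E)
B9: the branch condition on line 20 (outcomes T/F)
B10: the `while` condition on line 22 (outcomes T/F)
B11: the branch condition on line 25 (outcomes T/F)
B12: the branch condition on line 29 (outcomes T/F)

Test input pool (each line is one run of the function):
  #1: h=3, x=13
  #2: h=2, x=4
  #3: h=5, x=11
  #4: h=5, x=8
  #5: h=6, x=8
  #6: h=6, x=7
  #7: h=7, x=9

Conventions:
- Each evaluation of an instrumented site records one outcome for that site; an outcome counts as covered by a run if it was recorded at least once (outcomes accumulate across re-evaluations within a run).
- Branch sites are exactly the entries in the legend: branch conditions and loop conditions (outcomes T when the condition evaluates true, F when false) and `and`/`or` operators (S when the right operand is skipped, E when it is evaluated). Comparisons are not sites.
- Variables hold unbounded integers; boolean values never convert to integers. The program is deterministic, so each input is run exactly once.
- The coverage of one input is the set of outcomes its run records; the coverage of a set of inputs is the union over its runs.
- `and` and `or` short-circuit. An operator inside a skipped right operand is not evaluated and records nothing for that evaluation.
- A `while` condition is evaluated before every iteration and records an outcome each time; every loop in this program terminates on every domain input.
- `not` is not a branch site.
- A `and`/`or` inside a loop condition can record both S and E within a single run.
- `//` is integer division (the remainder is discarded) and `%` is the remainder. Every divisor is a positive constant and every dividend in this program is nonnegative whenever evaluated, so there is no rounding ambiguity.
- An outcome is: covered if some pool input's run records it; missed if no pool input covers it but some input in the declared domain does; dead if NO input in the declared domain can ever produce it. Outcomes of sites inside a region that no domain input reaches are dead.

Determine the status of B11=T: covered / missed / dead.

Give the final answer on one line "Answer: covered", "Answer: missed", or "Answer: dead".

no pool input records B11=T
but domain input (h=2, x=13) does record it -> reachable, so missed

Answer: missed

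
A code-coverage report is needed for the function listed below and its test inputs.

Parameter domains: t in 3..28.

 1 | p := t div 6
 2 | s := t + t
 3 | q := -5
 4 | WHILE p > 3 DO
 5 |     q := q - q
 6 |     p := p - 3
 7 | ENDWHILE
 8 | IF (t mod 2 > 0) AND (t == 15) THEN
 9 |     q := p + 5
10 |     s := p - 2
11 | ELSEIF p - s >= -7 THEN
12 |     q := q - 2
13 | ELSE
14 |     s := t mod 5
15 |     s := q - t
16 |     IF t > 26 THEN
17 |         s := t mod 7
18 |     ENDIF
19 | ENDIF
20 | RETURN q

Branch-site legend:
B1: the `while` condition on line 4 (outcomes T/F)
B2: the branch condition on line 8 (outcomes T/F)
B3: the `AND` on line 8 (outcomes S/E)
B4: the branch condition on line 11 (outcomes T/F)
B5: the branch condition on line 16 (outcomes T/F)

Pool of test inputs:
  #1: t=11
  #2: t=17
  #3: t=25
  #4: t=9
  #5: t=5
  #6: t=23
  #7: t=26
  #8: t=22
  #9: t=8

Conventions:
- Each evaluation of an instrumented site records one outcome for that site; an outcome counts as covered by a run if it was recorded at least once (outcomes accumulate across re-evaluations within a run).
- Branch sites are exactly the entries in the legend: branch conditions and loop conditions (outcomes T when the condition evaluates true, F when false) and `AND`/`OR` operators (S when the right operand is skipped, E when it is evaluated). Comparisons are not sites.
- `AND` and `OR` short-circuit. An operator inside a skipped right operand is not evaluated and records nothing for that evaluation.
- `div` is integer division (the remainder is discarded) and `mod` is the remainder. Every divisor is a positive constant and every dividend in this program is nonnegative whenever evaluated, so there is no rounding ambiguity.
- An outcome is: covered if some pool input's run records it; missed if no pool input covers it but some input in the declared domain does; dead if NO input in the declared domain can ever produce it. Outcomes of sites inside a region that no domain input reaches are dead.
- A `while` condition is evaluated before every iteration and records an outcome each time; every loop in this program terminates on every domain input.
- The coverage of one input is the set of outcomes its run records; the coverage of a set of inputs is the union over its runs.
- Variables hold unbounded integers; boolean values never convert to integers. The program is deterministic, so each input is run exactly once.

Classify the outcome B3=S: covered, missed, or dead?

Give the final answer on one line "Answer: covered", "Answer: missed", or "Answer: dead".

B3=S is recorded by pool input(s) 7, 8, 9 -> covered

Answer: covered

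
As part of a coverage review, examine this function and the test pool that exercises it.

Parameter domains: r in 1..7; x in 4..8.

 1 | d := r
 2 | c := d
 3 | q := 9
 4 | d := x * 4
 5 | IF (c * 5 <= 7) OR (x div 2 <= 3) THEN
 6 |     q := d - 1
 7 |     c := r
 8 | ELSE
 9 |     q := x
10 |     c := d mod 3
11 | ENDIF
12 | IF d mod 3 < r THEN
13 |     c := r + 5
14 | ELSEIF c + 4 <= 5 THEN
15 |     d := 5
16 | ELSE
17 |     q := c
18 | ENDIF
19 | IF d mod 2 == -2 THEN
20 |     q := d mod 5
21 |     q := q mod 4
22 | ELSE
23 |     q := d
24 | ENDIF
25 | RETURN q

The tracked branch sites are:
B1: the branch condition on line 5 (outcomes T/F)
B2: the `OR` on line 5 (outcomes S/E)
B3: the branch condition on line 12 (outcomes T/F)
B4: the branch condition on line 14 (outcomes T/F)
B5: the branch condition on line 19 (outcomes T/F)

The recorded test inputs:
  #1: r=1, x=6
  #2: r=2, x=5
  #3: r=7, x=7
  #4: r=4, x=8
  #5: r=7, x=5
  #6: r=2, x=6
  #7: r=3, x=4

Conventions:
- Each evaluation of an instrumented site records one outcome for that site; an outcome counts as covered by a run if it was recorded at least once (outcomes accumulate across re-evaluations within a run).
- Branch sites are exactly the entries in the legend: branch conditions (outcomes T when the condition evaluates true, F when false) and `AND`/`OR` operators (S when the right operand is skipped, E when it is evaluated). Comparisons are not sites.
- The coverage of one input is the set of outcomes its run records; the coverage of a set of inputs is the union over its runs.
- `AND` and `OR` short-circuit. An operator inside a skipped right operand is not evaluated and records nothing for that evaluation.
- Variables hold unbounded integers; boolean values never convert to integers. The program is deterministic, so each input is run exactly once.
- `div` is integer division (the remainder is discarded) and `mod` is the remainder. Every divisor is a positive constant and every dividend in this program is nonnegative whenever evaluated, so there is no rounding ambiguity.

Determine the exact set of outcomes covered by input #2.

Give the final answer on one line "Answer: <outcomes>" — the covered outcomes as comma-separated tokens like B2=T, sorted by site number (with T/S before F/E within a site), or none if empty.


Running input #2 (r=2, x=5), event by event:
  B2->E, B1->T, B3->F, B4->F, B5->F
collecting distinct outcomes: B1=T, B2=E, B3=F, B4=F, B5=F
Answer: B1=T, B2=E, B3=F, B4=F, B5=F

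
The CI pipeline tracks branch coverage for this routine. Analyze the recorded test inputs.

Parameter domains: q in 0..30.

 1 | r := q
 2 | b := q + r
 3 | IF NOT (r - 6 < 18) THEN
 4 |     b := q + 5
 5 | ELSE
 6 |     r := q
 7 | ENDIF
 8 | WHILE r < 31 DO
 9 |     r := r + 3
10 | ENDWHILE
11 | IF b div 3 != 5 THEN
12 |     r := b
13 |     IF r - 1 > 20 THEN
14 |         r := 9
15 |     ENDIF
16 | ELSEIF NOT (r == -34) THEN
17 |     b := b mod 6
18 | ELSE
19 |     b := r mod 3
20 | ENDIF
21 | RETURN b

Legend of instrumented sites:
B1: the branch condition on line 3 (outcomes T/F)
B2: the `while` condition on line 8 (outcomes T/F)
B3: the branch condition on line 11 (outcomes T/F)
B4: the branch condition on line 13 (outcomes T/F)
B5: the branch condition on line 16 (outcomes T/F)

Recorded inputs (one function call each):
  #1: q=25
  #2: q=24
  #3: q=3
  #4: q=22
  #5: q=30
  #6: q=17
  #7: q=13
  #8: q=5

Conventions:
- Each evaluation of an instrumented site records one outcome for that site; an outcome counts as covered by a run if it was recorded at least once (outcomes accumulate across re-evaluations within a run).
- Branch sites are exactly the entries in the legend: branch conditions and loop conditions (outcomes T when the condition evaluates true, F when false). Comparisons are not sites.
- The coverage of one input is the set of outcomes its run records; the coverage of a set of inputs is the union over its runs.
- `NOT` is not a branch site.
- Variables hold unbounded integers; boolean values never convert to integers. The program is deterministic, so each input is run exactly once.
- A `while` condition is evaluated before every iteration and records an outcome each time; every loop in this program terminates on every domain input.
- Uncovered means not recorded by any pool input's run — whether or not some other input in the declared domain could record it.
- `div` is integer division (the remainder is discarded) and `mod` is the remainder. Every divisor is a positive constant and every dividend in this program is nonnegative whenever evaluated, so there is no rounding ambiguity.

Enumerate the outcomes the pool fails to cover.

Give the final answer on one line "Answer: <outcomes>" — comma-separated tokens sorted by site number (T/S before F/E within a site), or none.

test 1 (q=25) fires B1->T, B2->T, B2->T, B2->F, B3->T, B4->T; hits B1=T, B2=T, B2=F, B3=T, B4=T
test 2 (q=24) fires B1->T, B2->T, B2->T, B2->T, B2->F, B3->T, B4->T; hits B1=T, B2=T, B2=F, B3=T, B4=T
test 3 (q=3) fires B1->F, B2->T, B2->T, B2->T, B2->T, B2->T, B2->T, B2->T, B2->T, B2->T, B2->T, B2->F, B3->T, B4->F; hits B1=F, B2=T, B2=F, B3=T, B4=F
test 4 (q=22) fires B1->F, B2->T, B2->T, B2->T, B2->F, B3->T, B4->T; hits B1=F, B2=T, B2=F, B3=T, B4=T
test 5 (q=30) fires B1->T, B2->T, B2->F, B3->T, B4->T; hits B1=T, B2=T, B2=F, B3=T, B4=T
test 6 (q=17) fires B1->F, B2->T, B2->T, B2->T, B2->T, B2->T, B2->F, B3->T, B4->T; hits B1=F, B2=T, B2=F, B3=T, B4=T
test 7 (q=13) fires B1->F, B2->T, B2->T, B2->T, B2->T, B2->T, B2->T, B2->F, B3->T, B4->T; hits B1=F, B2=T, B2=F, B3=T, B4=T
test 8 (q=5) fires B1->F, B2->T, B2->T, B2->T, B2->T, B2->T, B2->T, B2->T, B2->T, B2->T, B2->F, B3->T, B4->F; hits B1=F, B2=T, B2=F, B3=T, B4=F
union over the pool: B1=T, B1=F, B2=T, B2=F, B3=T, B4=T, B4=F
uncovered (3 of 10): B3=F, B5=T, B5=F

Answer: B3=F, B5=T, B5=F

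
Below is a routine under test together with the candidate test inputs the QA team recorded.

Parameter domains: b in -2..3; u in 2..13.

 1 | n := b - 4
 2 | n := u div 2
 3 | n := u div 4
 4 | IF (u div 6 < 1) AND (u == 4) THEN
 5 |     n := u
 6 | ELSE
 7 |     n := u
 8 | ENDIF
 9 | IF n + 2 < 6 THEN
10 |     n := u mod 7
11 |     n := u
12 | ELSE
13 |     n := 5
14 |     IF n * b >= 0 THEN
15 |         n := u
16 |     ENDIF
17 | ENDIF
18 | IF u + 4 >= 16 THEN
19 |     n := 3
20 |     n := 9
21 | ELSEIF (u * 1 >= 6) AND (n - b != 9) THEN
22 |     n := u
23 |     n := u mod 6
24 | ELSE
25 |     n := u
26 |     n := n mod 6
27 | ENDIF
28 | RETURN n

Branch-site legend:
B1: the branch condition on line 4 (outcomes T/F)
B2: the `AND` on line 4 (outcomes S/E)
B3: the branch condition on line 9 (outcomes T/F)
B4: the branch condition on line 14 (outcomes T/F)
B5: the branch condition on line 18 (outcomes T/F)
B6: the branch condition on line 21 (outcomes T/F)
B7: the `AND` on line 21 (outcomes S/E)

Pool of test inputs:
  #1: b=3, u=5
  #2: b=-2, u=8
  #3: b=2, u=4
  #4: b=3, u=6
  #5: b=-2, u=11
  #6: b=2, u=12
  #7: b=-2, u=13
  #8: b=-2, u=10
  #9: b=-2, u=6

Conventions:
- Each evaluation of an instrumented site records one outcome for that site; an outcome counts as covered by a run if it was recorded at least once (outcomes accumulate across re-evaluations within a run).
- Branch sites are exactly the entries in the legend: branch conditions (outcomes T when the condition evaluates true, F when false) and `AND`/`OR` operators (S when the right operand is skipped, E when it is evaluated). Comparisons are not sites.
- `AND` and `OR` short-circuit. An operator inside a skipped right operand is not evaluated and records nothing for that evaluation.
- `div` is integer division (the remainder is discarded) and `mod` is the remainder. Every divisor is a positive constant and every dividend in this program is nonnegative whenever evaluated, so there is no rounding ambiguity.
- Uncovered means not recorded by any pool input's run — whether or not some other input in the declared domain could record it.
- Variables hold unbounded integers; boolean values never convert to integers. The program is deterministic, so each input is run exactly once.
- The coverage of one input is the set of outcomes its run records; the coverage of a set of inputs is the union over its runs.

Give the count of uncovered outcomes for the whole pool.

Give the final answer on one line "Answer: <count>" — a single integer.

input #1 (b=3, u=5): events B2->E, B1->F, B3->F, B4->T, B5->F, B7->S, B6->F; covers B1=F, B2=E, B3=F, B4=T, B5=F, B6=F, B7=S
input #2 (b=-2, u=8): events B2->S, B1->F, B3->F, B4->F, B5->F, B7->E, B6->T; covers B1=F, B2=S, B3=F, B4=F, B5=F, B6=T, B7=E
input #3 (b=2, u=4): events B2->E, B1->T, B3->F, B4->T, B5->F, B7->S, B6->F; covers B1=T, B2=E, B3=F, B4=T, B5=F, B6=F, B7=S
input #4 (b=3, u=6): events B2->S, B1->F, B3->F, B4->T, B5->F, B7->E, B6->T; covers B1=F, B2=S, B3=F, B4=T, B5=F, B6=T, B7=E
input #5 (b=-2, u=11): events B2->S, B1->F, B3->F, B4->F, B5->F, B7->E, B6->T; covers B1=F, B2=S, B3=F, B4=F, B5=F, B6=T, B7=E
input #6 (b=2, u=12): events B2->S, B1->F, B3->F, B4->T, B5->T; covers B1=F, B2=S, B3=F, B4=T, B5=T
input #7 (b=-2, u=13): events B2->S, B1->F, B3->F, B4->F, B5->T; covers B1=F, B2=S, B3=F, B4=F, B5=T
input #8 (b=-2, u=10): events B2->S, B1->F, B3->F, B4->F, B5->F, B7->E, B6->T; covers B1=F, B2=S, B3=F, B4=F, B5=F, B6=T, B7=E
input #9 (b=-2, u=6): events B2->S, B1->F, B3->F, B4->F, B5->F, B7->E, B6->T; covers B1=F, B2=S, B3=F, B4=F, B5=F, B6=T, B7=E
union over the pool: B1=T, B1=F, B2=S, B2=E, B3=F, B4=T, B4=F, B5=T, B5=F, B6=T, B6=F, B7=S, B7=E
uncovered (1 of 14): B3=T

Answer: 1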